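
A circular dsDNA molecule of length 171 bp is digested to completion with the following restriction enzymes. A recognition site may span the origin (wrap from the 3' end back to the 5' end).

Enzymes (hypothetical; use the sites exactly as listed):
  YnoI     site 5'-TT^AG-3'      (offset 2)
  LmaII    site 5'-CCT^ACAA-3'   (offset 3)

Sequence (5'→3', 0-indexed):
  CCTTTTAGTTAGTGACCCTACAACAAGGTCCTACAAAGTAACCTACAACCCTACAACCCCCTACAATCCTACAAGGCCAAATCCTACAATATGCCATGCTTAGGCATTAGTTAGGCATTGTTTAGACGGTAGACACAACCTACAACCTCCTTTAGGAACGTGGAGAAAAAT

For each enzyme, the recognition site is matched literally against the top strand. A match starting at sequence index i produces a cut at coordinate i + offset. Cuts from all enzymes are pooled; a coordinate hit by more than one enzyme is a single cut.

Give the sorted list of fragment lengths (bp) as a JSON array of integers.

[4,4,7,8,8,9,10,11,12,12,13,15,16,18,24]

Per-enzyme occurrences:
  YnoI TTAG/2: at [4, 8, 99, 106, 110, 121, 151] ⇒ [6, 10, 101, 108, 112, 123, 153]
  LmaII CCTACAA/3: at [16, 29, 41, 49, 59, 67, 82, 138] ⇒ [19, 32, 44, 52, 62, 70, 85, 141]

Pooled cuts: [6, 10, 19, 32, 44, 52, 62, 70, 85, 101, 108, 112, 123, 141, 153]

Fragment lengths:
  6→10: 4 bp
  10→19: 9 bp
  19→32: 13 bp
  32→44: 12 bp
  44→52: 8 bp
  52→62: 10 bp
  62→70: 8 bp
  70→85: 15 bp
  85→101: 16 bp
  101→108: 7 bp
  108→112: 4 bp
  112→123: 11 bp
  123→141: 18 bp
  141→153: 12 bp
  153→6 (wrap): 171-153+6 = 24 bp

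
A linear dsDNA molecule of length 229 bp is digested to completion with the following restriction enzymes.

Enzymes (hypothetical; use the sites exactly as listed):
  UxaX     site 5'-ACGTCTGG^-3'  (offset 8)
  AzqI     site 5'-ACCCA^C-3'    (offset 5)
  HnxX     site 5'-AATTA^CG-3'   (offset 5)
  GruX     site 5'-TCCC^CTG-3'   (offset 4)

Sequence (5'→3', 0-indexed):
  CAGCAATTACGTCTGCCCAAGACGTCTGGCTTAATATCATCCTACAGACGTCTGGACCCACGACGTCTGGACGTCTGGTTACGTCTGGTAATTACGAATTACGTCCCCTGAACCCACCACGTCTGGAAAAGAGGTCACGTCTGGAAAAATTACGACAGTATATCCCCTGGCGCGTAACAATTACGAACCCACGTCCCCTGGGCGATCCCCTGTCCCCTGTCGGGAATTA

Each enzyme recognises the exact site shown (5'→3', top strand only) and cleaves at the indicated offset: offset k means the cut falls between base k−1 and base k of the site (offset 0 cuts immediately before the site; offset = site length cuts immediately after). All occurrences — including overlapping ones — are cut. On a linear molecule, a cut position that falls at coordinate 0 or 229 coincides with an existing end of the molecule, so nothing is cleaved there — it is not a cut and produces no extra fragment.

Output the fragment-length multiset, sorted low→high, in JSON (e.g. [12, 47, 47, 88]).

Per-enzyme occurrences:
  UxaX ACGTCTGG/8: at [21, 47, 62, 70, 80, 118, 136] ⇒ [29, 55, 70, 78, 88, 126, 144]
  AzqI ACCCAC/5: at [55, 111, 186] ⇒ [60, 116, 191]
  HnxX AATTACG/5: at [4, 89, 96, 147, 178] ⇒ [9, 94, 101, 152, 183]
  GruX TCCCCTG/4: at [103, 162, 193, 205, 212] ⇒ [107, 166, 197, 209, 216]

Pooled cuts: [9, 29, 55, 60, 70, 78, 88, 94, 101, 107, 116, 126, 144, 152, 166, 183, 191, 197, 209, 216]

Fragment lengths:
  [0,9): 9 bp
  [9,29): 20 bp
  [29,55): 26 bp
  [55,60): 5 bp
  [60,70): 10 bp
  [70,78): 8 bp
  [78,88): 10 bp
  [88,94): 6 bp
  [94,101): 7 bp
  [101,107): 6 bp
  [107,116): 9 bp
  [116,126): 10 bp
  [126,144): 18 bp
  [144,152): 8 bp
  [152,166): 14 bp
  [166,183): 17 bp
  [183,191): 8 bp
  [191,197): 6 bp
  [197,209): 12 bp
  [209,216): 7 bp
  [216,229): 13 bp

[5,6,6,6,7,7,8,8,8,9,9,10,10,10,12,13,14,17,18,20,26]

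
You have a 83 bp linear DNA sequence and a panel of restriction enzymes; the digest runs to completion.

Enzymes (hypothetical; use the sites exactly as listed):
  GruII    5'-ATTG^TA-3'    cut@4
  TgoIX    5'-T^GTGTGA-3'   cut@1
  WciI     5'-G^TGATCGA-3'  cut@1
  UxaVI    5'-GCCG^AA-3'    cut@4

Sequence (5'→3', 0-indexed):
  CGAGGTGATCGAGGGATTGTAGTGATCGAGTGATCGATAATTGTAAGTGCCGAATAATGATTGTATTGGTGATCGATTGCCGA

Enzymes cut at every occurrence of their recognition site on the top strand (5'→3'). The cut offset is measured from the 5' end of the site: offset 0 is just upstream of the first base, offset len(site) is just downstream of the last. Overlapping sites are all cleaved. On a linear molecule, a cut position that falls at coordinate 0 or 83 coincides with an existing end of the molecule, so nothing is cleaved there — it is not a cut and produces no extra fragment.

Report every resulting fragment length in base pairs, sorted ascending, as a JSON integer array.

[3,5,6,8,9,11,13,14,14]

Site scan:
  GruII ATTGTA/4: at [15, 39, 59] ⇒ [19, 43, 63]
  TgoIX (TGTGTGA, off=1): no sites
  WciI GTGATCGA/1: at [4, 21, 29, 68] ⇒ [5, 22, 30, 69]
  UxaVI GCCGAA/4: at [48] ⇒ [52]

All cut coordinates (distinct, sorted): [5, 19, 22, 30, 43, 52, 63, 69]

Fragment lengths:
  [0,5): 5 bp
  [5,19): 14 bp
  [19,22): 3 bp
  [22,30): 8 bp
  [30,43): 13 bp
  [43,52): 9 bp
  [52,63): 11 bp
  [63,69): 6 bp
  [69,83): 14 bp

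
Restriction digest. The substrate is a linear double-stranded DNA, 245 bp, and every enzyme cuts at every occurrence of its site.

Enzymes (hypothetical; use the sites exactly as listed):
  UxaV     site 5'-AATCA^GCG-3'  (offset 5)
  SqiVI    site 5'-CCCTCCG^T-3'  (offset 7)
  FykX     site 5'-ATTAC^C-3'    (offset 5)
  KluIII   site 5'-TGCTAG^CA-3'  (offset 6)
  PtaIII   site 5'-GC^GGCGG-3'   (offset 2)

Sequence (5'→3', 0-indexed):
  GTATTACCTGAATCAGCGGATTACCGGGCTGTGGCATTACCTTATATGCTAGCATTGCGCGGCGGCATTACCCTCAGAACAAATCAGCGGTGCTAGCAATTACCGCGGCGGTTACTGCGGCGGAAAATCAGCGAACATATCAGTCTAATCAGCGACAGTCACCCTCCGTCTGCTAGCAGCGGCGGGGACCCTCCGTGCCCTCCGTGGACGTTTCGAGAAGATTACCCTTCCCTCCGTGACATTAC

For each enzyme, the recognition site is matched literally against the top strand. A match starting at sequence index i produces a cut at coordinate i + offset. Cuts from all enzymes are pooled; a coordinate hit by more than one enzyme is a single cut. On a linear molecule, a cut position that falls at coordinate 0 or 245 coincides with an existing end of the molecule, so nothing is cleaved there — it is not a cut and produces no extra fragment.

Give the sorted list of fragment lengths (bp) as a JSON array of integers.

Site scan:
  UxaV AATCAGCG/5: at [10, 81, 125, 146] ⇒ [15, 86, 130, 151]
  SqiVI CCCTCCGT/7: at [161, 188, 197, 229] ⇒ [168, 195, 204, 236]
  FykX ATTACC/5: at [2, 19, 35, 66, 98, 220] ⇒ [7, 24, 40, 71, 103, 225]
  KluIII TGCTAGCA/6: at [46, 90, 170] ⇒ [52, 96, 176]
  PtaIII GCGGCGG/2: at [58, 104, 116, 178] ⇒ [60, 106, 118, 180]

Pooled cuts: [7, 15, 24, 40, 52, 60, 71, 86, 96, 103, 106, 118, 130, 151, 168, 176, 180, 195, 204, 225, 236]

Fragment lengths:
  [0,7): 7 bp
  [7,15): 8 bp
  [15,24): 9 bp
  [24,40): 16 bp
  [40,52): 12 bp
  [52,60): 8 bp
  [60,71): 11 bp
  [71,86): 15 bp
  [86,96): 10 bp
  [96,103): 7 bp
  [103,106): 3 bp
  [106,118): 12 bp
  [118,130): 12 bp
  [130,151): 21 bp
  [151,168): 17 bp
  [168,176): 8 bp
  [176,180): 4 bp
  [180,195): 15 bp
  [195,204): 9 bp
  [204,225): 21 bp
  [225,236): 11 bp
  [236,245): 9 bp

[3,4,7,7,8,8,8,9,9,9,10,11,11,12,12,12,15,15,16,17,21,21]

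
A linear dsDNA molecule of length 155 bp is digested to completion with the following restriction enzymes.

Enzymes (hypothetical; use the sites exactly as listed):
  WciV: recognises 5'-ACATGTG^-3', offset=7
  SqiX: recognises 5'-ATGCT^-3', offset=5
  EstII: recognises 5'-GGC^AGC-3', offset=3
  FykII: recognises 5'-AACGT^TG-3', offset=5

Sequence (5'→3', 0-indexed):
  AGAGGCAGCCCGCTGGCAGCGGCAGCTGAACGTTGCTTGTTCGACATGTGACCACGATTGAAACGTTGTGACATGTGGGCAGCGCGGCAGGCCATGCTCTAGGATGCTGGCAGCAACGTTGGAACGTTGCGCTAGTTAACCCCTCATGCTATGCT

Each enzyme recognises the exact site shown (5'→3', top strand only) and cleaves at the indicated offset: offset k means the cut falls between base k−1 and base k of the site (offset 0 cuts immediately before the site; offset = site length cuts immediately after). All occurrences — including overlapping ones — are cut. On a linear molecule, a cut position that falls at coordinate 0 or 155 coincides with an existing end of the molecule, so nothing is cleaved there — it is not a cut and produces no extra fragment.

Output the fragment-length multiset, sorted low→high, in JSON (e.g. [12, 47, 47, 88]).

Per-enzyme occurrences:
  WciV ACATGTG/7: at [43, 70] ⇒ [50, 77]
  SqiX ATGCT/5: at [93, 103, 145, 150] ⇒ [98, 108, 150] (position 155 is a terminus of the linear molecule — no cut)
  EstII GGCAGC/3: at [3, 14, 20, 77, 108] ⇒ [6, 17, 23, 80, 111]
  FykII AACGTTG/5: at [28, 61, 114, 122] ⇒ [33, 66, 119, 127]

Pooled cuts: [6, 17, 23, 33, 50, 66, 77, 80, 98, 108, 111, 119, 127, 150]

Fragments:
  [0,6): 6 bp
  [6,17): 11 bp
  [17,23): 6 bp
  [23,33): 10 bp
  [33,50): 17 bp
  [50,66): 16 bp
  [66,77): 11 bp
  [77,80): 3 bp
  [80,98): 18 bp
  [98,108): 10 bp
  [108,111): 3 bp
  [111,119): 8 bp
  [119,127): 8 bp
  [127,150): 23 bp
  [150,155): 5 bp

[3,3,5,6,6,8,8,10,10,11,11,16,17,18,23]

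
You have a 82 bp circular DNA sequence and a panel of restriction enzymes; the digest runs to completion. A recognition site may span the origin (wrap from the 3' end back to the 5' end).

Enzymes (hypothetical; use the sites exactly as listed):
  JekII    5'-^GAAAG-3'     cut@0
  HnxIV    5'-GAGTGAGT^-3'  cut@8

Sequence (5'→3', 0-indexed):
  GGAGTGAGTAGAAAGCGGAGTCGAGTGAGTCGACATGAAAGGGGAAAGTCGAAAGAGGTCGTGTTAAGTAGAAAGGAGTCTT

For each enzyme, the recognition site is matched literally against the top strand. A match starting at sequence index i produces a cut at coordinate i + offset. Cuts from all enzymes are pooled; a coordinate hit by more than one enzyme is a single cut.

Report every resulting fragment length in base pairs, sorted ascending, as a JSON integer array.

[1,6,7,7,20,20,21]

Scan for sites:
  JekII (GAAAG, off=0): starts [10, 36, 43, 50, 70] → cuts [10, 36, 43, 50, 70]
  HnxIV (GAGTGAGT, off=8): starts [1, 22] → cuts [9, 30]

All cut coordinates (distinct, sorted): [9, 10, 30, 36, 43, 50, 70]

Fragments:
  9→10: 1 bp
  10→30: 20 bp
  30→36: 6 bp
  36→43: 7 bp
  43→50: 7 bp
  50→70: 20 bp
  70→9 (wrap): 82-70+9 = 21 bp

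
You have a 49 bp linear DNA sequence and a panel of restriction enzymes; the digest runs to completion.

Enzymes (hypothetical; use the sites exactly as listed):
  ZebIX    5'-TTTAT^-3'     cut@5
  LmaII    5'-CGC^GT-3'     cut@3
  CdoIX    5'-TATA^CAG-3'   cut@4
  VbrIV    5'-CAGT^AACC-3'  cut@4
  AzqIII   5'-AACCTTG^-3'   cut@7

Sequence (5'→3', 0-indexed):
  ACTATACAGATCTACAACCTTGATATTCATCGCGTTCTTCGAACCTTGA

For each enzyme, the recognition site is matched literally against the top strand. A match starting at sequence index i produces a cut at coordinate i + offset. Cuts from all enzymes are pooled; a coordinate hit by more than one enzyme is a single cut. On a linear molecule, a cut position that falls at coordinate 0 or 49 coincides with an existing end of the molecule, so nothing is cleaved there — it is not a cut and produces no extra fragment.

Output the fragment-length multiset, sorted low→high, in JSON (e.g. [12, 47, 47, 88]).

[1,6,11,15,16]

Site scan:
  ZebIX (TTTAT, off=5): no sites
  LmaII (CGCGT, off=3): starts [30] → cuts [33]
  CdoIX (TATACAG, off=4): starts [2] → cuts [6]
  VbrIV (CAGTAACC, off=4): no sites
  AzqIII (AACCTTG, off=7): starts [15, 41] → cuts [22, 48]

All cut coordinates (distinct, sorted): [6, 22, 33, 48]

Fragment lengths:
  [0,6): 6 bp
  [6,22): 16 bp
  [22,33): 11 bp
  [33,48): 15 bp
  [48,49): 1 bp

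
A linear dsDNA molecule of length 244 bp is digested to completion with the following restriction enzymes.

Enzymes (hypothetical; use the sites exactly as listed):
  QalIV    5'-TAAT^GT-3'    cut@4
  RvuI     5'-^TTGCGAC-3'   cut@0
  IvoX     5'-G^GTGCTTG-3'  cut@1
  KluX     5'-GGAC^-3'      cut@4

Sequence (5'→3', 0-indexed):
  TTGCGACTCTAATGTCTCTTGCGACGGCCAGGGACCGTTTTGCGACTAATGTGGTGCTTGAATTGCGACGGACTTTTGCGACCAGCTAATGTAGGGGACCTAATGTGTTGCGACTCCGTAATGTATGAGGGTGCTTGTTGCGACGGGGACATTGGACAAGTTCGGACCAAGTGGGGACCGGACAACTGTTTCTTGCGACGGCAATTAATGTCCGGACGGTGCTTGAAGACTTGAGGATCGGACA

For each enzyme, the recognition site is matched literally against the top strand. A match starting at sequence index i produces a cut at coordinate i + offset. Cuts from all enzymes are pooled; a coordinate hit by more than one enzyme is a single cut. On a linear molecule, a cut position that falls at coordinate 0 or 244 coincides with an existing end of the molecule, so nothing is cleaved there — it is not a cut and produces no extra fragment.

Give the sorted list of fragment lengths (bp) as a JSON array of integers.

Scan for sites:
  QalIV (TAATGT, off=4): starts [9, 46, 86, 100, 118, 205] → cuts [13, 50, 90, 104, 122, 209]
  RvuI (TTGCGAC, off=0): starts [0, 18, 39, 62, 75, 107, 137, 192] → cuts [18, 39, 62, 75, 107, 137, 192] (position 0 is a terminus of the linear molecule — no cut)
  IvoX (GGTGCTTG, off=1): starts [52, 129, 217] → cuts [53, 130, 218]
  KluX (GGAC, off=4): starts [31, 69, 95, 146, 153, 163, 174, 179, 213, 239] → cuts [35, 73, 99, 150, 157, 167, 178, 183, 217, 243]

All cut coordinates (distinct, sorted): [13, 18, 35, 39, 50, 53, 62, 73, 75, 90, 99, 104, 107, 122, 130, 137, 150, 157, 167, 178, 183, 192, 209, 217, 218, 243]

Fragments:
  [0,13): 13 bp
  [13,18): 5 bp
  [18,35): 17 bp
  [35,39): 4 bp
  [39,50): 11 bp
  [50,53): 3 bp
  [53,62): 9 bp
  [62,73): 11 bp
  [73,75): 2 bp
  [75,90): 15 bp
  [90,99): 9 bp
  [99,104): 5 bp
  [104,107): 3 bp
  [107,122): 15 bp
  [122,130): 8 bp
  [130,137): 7 bp
  [137,150): 13 bp
  [150,157): 7 bp
  [157,167): 10 bp
  [167,178): 11 bp
  [178,183): 5 bp
  [183,192): 9 bp
  [192,209): 17 bp
  [209,217): 8 bp
  [217,218): 1 bp
  [218,243): 25 bp
  [243,244): 1 bp

[1,1,2,3,3,4,5,5,5,7,7,8,8,9,9,9,10,11,11,11,13,13,15,15,17,17,25]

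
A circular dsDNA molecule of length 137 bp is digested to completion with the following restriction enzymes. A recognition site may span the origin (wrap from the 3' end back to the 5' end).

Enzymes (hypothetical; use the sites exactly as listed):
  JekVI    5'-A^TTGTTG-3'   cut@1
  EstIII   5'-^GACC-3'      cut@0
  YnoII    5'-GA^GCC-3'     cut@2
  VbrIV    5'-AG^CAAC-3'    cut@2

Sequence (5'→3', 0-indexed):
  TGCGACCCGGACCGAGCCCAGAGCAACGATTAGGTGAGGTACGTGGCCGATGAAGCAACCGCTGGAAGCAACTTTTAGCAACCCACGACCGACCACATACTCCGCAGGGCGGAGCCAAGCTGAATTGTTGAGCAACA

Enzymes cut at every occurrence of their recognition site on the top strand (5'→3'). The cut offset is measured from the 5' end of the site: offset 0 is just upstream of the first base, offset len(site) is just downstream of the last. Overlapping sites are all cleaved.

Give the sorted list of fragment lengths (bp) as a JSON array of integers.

[4,6,6,8,8,8,8,10,11,13,23,32]

Per-enzyme occurrences:
  JekVI ATTGTTG/1: at [123] ⇒ [124]
  EstIII GACC/0: at [3, 9, 86, 90] ⇒ [3, 9, 86, 90]
  YnoII GAGCC/2: at [13, 111] ⇒ [15, 113]
  VbrIV AGCAAC/2: at [21, 53, 66, 76, 130] ⇒ [23, 55, 68, 78, 132]

All cut coordinates (distinct, sorted): [3, 9, 15, 23, 55, 68, 78, 86, 90, 113, 124, 132]

Fragments:
  3→9: 6 bp
  9→15: 6 bp
  15→23: 8 bp
  23→55: 32 bp
  55→68: 13 bp
  68→78: 10 bp
  78→86: 8 bp
  86→90: 4 bp
  90→113: 23 bp
  113→124: 11 bp
  124→132: 8 bp
  132→3 (wrap): 137-132+3 = 8 bp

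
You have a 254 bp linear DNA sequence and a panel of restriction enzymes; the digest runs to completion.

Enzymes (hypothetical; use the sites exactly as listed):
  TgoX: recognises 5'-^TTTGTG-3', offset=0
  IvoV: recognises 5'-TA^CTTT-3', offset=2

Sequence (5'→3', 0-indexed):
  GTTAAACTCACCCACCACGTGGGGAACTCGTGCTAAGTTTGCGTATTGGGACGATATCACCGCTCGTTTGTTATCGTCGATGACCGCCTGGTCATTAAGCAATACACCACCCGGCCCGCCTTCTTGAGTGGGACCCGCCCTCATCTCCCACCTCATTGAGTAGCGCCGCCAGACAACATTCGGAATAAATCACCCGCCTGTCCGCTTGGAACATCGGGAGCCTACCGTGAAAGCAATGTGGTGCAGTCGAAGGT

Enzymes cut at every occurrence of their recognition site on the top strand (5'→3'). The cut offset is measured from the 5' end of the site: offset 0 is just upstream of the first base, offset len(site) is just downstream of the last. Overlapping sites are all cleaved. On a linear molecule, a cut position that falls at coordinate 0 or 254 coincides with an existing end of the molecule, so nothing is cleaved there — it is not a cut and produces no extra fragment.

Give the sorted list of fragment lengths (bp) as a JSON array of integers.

[254]

Site scan:
  TgoX (TTTGTG, off=0): no sites
  IvoV (TACTTT, off=2): no sites

Pooled cuts: ∅

Fragments:
  no cuts → one linear fragment of 254 bp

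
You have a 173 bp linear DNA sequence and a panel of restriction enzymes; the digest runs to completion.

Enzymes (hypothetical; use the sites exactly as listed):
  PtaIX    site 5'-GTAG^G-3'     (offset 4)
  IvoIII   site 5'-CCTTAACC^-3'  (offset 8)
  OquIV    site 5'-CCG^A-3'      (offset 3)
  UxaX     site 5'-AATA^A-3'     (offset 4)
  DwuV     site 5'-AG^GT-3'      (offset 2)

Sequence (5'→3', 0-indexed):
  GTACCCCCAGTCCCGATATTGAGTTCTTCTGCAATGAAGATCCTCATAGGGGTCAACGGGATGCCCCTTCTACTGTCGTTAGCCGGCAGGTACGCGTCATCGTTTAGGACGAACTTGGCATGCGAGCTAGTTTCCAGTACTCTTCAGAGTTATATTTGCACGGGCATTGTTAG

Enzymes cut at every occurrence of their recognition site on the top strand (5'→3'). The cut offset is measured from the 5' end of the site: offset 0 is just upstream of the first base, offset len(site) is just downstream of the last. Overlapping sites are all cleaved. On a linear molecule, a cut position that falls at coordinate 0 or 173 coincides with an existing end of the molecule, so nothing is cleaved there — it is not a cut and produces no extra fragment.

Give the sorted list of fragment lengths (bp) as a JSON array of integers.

[15,74,84]

Per-enzyme occurrences:
  PtaIX (GTAGG, off=4): no sites
  IvoIII (CCTTAACC, off=8): no sites
  OquIV (CCGA, off=3): starts [12] → cuts [15]
  UxaX (AATAA, off=4): no sites
  DwuV (AGGT, off=2): starts [87] → cuts [89]

All cut coordinates (distinct, sorted): [15, 89]

Fragments:
  [0,15): 15 bp
  [15,89): 74 bp
  [89,173): 84 bp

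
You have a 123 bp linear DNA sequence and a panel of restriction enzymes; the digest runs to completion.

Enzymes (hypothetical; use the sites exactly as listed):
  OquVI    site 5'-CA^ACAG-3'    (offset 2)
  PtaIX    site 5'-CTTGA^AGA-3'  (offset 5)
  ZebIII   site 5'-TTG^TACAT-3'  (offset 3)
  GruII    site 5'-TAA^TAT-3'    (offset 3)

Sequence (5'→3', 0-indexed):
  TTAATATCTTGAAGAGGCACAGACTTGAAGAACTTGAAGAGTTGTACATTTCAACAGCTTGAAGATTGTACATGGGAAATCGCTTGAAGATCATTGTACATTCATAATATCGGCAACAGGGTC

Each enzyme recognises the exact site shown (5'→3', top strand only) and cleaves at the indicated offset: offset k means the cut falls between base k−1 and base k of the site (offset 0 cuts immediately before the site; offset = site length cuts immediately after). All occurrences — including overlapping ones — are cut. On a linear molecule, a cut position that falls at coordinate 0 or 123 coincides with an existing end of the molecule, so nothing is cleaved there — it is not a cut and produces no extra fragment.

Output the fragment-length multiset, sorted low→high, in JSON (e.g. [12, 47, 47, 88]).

[4,6,7,8,8,8,9,9,9,9,11,16,19]

Scan for sites:
  OquVI CAACAG/2: at [51, 113] ⇒ [53, 115]
  PtaIX CTTGAAGA/5: at [7, 23, 32, 57, 82] ⇒ [12, 28, 37, 62, 87]
  ZebIII TTGTACAT/3: at [41, 65, 93] ⇒ [44, 68, 96]
  GruII TAATAT/3: at [1, 104] ⇒ [4, 107]

Pooled cuts: [4, 12, 28, 37, 44, 53, 62, 68, 87, 96, 107, 115]

Fragments:
  [0,4): 4 bp
  [4,12): 8 bp
  [12,28): 16 bp
  [28,37): 9 bp
  [37,44): 7 bp
  [44,53): 9 bp
  [53,62): 9 bp
  [62,68): 6 bp
  [68,87): 19 bp
  [87,96): 9 bp
  [96,107): 11 bp
  [107,115): 8 bp
  [115,123): 8 bp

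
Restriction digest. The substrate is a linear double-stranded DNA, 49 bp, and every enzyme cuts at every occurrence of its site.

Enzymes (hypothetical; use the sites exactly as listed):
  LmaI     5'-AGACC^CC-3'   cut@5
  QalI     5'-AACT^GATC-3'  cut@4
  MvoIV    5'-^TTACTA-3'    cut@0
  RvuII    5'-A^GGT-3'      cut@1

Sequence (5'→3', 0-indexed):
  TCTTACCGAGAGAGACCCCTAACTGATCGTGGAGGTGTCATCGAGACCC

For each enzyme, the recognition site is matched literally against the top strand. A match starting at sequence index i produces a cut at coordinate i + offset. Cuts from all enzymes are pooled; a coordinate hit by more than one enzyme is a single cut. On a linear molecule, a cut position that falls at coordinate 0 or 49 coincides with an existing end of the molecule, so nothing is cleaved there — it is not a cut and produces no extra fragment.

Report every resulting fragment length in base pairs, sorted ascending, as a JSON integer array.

Scan for sites:
  LmaI (AGACCCC, off=5): starts [12] → cuts [17]
  QalI (AACTGATC, off=4): starts [20] → cuts [24]
  MvoIV (TTACTA, off=0): no sites
  RvuII (AGGT, off=1): starts [32] → cuts [33]

Pooled cuts: [17, 24, 33]

Fragment lengths:
  [0,17): 17 bp
  [17,24): 7 bp
  [24,33): 9 bp
  [33,49): 16 bp

[7,9,16,17]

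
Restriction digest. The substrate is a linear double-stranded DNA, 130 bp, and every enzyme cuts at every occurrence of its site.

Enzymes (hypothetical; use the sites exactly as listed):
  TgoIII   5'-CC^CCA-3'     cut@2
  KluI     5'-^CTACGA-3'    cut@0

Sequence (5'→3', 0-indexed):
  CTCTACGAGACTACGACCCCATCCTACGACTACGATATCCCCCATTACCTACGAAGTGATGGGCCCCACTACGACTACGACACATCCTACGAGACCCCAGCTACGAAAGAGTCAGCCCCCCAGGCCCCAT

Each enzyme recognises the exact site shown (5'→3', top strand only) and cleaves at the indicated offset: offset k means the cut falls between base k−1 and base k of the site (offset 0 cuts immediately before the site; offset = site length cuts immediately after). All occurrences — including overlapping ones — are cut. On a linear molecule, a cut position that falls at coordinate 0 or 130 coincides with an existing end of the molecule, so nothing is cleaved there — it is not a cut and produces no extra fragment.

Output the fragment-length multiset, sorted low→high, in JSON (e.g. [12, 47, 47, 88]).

[2,3,4,4,5,6,6,7,7,8,8,10,12,12,17,19]

Site scan:
  TgoIII CCCCA/2: at [16, 39, 63, 94, 117, 124] ⇒ [18, 41, 65, 96, 119, 126]
  KluI CTACGA/0: at [2, 10, 23, 29, 48, 68, 74, 86, 100] ⇒ [2, 10, 23, 29, 48, 68, 74, 86, 100]

All cut coordinates (distinct, sorted): [2, 10, 18, 23, 29, 41, 48, 65, 68, 74, 86, 96, 100, 119, 126]

Fragment lengths:
  [0,2): 2 bp
  [2,10): 8 bp
  [10,18): 8 bp
  [18,23): 5 bp
  [23,29): 6 bp
  [29,41): 12 bp
  [41,48): 7 bp
  [48,65): 17 bp
  [65,68): 3 bp
  [68,74): 6 bp
  [74,86): 12 bp
  [86,96): 10 bp
  [96,100): 4 bp
  [100,119): 19 bp
  [119,126): 7 bp
  [126,130): 4 bp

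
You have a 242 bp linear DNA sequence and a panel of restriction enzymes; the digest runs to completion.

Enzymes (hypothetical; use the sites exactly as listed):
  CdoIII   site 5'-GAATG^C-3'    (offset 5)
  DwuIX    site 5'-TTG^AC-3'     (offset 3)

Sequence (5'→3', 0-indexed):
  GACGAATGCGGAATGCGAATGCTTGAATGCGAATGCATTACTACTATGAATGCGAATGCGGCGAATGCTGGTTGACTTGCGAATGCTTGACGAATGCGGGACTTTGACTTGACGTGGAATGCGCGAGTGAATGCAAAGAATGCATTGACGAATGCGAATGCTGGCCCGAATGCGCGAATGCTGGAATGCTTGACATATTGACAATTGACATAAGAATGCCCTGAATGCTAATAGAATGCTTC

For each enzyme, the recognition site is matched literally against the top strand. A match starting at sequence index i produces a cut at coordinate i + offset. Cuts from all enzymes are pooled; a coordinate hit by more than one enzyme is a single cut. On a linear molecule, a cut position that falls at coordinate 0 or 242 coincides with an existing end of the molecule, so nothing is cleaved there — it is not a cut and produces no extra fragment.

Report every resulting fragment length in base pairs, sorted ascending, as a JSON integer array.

[4,4,4,5,5,6,6,6,6,7,7,7,7,7,8,8,8,8,8,9,9,9,10,10,11,11,11,12,12,17]

Scan for sites:
  CdoIII (GAATGC, off=5): starts [3, 10, 16, 24, 30, 47, 53, 62, 80, 91, 116, 128, 137, 149, 155, 167, 175, 183, 213, 222, 233] → cuts [8, 15, 21, 29, 35, 52, 58, 67, 85, 96, 121, 133, 142, 154, 160, 172, 180, 188, 218, 227, 238]
  DwuIX (TTGAC, off=3): starts [71, 86, 103, 108, 144, 189, 197, 204] → cuts [74, 89, 106, 111, 147, 192, 200, 207]

All cut coordinates (distinct, sorted): [8, 15, 21, 29, 35, 52, 58, 67, 74, 85, 89, 96, 106, 111, 121, 133, 142, 147, 154, 160, 172, 180, 188, 192, 200, 207, 218, 227, 238]

Fragment lengths:
  [0,8): 8 bp
  [8,15): 7 bp
  [15,21): 6 bp
  [21,29): 8 bp
  [29,35): 6 bp
  [35,52): 17 bp
  [52,58): 6 bp
  [58,67): 9 bp
  [67,74): 7 bp
  [74,85): 11 bp
  [85,89): 4 bp
  [89,96): 7 bp
  [96,106): 10 bp
  [106,111): 5 bp
  [111,121): 10 bp
  [121,133): 12 bp
  [133,142): 9 bp
  [142,147): 5 bp
  [147,154): 7 bp
  [154,160): 6 bp
  [160,172): 12 bp
  [172,180): 8 bp
  [180,188): 8 bp
  [188,192): 4 bp
  [192,200): 8 bp
  [200,207): 7 bp
  [207,218): 11 bp
  [218,227): 9 bp
  [227,238): 11 bp
  [238,242): 4 bp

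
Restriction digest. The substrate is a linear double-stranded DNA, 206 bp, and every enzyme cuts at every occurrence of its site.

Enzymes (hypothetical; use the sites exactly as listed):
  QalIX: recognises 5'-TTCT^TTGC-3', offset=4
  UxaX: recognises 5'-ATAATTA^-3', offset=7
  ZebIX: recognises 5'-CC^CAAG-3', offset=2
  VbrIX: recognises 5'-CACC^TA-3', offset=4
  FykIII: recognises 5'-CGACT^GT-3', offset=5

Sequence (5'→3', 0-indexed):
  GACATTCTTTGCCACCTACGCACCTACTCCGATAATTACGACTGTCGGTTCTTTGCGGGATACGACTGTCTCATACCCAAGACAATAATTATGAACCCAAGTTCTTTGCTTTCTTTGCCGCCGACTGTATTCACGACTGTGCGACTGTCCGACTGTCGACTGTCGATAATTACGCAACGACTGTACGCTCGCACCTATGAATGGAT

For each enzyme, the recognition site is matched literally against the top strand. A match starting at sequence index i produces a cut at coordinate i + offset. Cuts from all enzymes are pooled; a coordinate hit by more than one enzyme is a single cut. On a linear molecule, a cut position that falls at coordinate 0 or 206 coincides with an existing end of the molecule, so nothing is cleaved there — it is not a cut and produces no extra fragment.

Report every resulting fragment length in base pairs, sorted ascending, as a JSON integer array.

Scan for sites:
  QalIX TTCTTTGC/4: at [4, 48, 101, 110] ⇒ [8, 52, 105, 114]
  UxaX ATAATTA/7: at [31, 84, 165] ⇒ [38, 91, 172]
  ZebIX CCCAAG/2: at [75, 95] ⇒ [77, 97]
  VbrIX CACCTA/4: at [12, 20, 191] ⇒ [16, 24, 195]
  FykIII CGACTGT/5: at [38, 62, 121, 133, 141, 149, 156, 177] ⇒ [43, 67, 126, 138, 146, 154, 161, 182]

Pooled cuts: [8, 16, 24, 38, 43, 52, 67, 77, 91, 97, 105, 114, 126, 138, 146, 154, 161, 172, 182, 195]

Fragment lengths:
  [0,8): 8 bp
  [8,16): 8 bp
  [16,24): 8 bp
  [24,38): 14 bp
  [38,43): 5 bp
  [43,52): 9 bp
  [52,67): 15 bp
  [67,77): 10 bp
  [77,91): 14 bp
  [91,97): 6 bp
  [97,105): 8 bp
  [105,114): 9 bp
  [114,126): 12 bp
  [126,138): 12 bp
  [138,146): 8 bp
  [146,154): 8 bp
  [154,161): 7 bp
  [161,172): 11 bp
  [172,182): 10 bp
  [182,195): 13 bp
  [195,206): 11 bp

[5,6,7,8,8,8,8,8,8,9,9,10,10,11,11,12,12,13,14,14,15]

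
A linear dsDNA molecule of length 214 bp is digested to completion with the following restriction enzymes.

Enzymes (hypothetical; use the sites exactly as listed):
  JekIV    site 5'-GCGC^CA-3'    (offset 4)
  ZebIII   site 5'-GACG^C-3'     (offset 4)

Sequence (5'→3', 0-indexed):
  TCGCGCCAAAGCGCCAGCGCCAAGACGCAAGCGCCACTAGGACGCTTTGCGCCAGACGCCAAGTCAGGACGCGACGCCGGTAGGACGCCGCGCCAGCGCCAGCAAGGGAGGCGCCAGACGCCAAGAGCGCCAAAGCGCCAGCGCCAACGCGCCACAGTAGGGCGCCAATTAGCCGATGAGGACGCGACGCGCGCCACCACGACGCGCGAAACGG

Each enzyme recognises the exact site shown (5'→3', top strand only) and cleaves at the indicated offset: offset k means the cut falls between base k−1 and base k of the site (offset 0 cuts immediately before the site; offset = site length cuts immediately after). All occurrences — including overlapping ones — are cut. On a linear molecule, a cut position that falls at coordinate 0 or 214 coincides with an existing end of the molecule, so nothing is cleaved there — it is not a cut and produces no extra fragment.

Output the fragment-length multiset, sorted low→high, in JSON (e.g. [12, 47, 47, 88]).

Per-enzyme occurrences:
  JekIV (GCGCCA, off=4): starts [2, 10, 16, 30, 48, 89, 95, 110, 126, 134, 140, 148, 161, 190] → cuts [6, 14, 20, 34, 52, 93, 99, 114, 130, 138, 144, 152, 165, 194]
  ZebIII (GACGC, off=4): starts [23, 40, 54, 67, 72, 83, 116, 180, 185, 200] → cuts [27, 44, 58, 71, 76, 87, 120, 184, 189, 204]

Pooled cuts: [6, 14, 20, 27, 34, 44, 52, 58, 71, 76, 87, 93, 99, 114, 120, 130, 138, 144, 152, 165, 184, 189, 194, 204]

Fragment lengths:
  [0,6): 6 bp
  [6,14): 8 bp
  [14,20): 6 bp
  [20,27): 7 bp
  [27,34): 7 bp
  [34,44): 10 bp
  [44,52): 8 bp
  [52,58): 6 bp
  [58,71): 13 bp
  [71,76): 5 bp
  [76,87): 11 bp
  [87,93): 6 bp
  [93,99): 6 bp
  [99,114): 15 bp
  [114,120): 6 bp
  [120,130): 10 bp
  [130,138): 8 bp
  [138,144): 6 bp
  [144,152): 8 bp
  [152,165): 13 bp
  [165,184): 19 bp
  [184,189): 5 bp
  [189,194): 5 bp
  [194,204): 10 bp
  [204,214): 10 bp

[5,5,5,6,6,6,6,6,6,6,7,7,8,8,8,8,10,10,10,10,11,13,13,15,19]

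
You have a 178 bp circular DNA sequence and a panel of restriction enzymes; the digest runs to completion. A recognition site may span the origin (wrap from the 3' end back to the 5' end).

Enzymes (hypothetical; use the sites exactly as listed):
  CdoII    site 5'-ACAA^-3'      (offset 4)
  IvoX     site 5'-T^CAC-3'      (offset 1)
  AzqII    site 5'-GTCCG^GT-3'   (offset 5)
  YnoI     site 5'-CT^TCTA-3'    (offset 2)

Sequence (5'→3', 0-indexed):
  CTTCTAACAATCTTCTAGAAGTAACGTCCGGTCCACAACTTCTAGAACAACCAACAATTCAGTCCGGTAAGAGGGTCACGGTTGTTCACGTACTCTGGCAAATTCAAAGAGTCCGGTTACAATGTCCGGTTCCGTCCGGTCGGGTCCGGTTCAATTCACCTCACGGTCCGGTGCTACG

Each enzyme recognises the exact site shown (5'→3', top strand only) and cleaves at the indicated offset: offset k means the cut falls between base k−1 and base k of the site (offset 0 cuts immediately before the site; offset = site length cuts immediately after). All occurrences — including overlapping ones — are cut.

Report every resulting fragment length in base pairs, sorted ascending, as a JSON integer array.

Site scan:
  CdoII ACAA/4: at [6, 34, 46, 53, 118] ⇒ [10, 38, 50, 57, 122]
  IvoX TCAC/1: at [75, 85, 155, 160] ⇒ [76, 86, 156, 161]
  AzqII GTCCGGT/5: at [25, 61, 110, 123, 133, 143, 165] ⇒ [30, 66, 115, 128, 138, 148, 170]
  YnoI CTTCTA/2: at [0, 11, 38] ⇒ [2, 13, 40]

Pooled cuts: [2, 10, 13, 30, 38, 40, 50, 57, 66, 76, 86, 115, 122, 128, 138, 148, 156, 161, 170]

Fragment lengths:
  2→10: 8 bp
  10→13: 3 bp
  13→30: 17 bp
  30→38: 8 bp
  38→40: 2 bp
  40→50: 10 bp
  50→57: 7 bp
  57→66: 9 bp
  66→76: 10 bp
  76→86: 10 bp
  86→115: 29 bp
  115→122: 7 bp
  122→128: 6 bp
  128→138: 10 bp
  138→148: 10 bp
  148→156: 8 bp
  156→161: 5 bp
  161→170: 9 bp
  170→2 (wrap): 178-170+2 = 10 bp

[2,3,5,6,7,7,8,8,8,9,9,10,10,10,10,10,10,17,29]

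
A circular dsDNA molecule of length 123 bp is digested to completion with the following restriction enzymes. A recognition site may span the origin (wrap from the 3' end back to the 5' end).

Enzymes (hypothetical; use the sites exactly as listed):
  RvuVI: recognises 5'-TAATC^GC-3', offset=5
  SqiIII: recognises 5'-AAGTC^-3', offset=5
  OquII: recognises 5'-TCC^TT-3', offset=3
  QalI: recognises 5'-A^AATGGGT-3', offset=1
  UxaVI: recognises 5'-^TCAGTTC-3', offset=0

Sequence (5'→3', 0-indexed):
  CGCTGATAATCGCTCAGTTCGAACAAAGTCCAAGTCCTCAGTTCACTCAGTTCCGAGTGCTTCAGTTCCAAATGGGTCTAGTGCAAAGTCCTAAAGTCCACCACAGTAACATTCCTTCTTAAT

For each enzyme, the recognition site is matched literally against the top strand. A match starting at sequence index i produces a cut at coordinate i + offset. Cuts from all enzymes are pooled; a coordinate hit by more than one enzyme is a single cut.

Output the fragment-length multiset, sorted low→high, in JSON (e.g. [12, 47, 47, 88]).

Site scan:
  RvuVI TAATCGC/5: at [6, 119] ⇒ [1, 11]
  SqiIII AAGTC/5: at [25, 31, 85, 93] ⇒ [30, 36, 90, 98]
  OquII TCCTT/3: at [112] ⇒ [115]
  QalI AAATGGGT/1: at [69] ⇒ [70]
  UxaVI TCAGTTC/0: at [13, 37, 46, 61] ⇒ [13, 37, 46, 61]

Pooled cuts: [1, 11, 13, 30, 36, 37, 46, 61, 70, 90, 98, 115]

Fragments:
  1→11: 10 bp
  11→13: 2 bp
  13→30: 17 bp
  30→36: 6 bp
  36→37: 1 bp
  37→46: 9 bp
  46→61: 15 bp
  61→70: 9 bp
  70→90: 20 bp
  90→98: 8 bp
  98→115: 17 bp
  115→1 (wrap): 123-115+1 = 9 bp

[1,2,6,8,9,9,9,10,15,17,17,20]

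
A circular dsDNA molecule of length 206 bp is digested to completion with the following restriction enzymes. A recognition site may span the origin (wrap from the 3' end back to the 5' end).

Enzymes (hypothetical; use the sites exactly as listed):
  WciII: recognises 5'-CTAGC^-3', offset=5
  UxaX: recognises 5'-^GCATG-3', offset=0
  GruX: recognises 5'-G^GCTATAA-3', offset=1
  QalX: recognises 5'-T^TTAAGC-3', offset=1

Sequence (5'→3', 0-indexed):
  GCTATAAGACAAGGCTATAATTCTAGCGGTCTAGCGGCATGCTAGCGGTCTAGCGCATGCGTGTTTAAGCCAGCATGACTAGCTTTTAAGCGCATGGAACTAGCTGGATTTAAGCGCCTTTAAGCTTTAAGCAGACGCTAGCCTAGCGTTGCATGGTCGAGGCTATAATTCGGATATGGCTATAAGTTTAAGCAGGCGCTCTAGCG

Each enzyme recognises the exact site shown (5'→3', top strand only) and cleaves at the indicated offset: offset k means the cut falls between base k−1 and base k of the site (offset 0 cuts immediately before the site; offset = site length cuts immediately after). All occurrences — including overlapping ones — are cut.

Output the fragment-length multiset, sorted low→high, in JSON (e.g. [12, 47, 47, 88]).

[1,1,2,3,5,5,6,7,8,8,8,9,10,10,10,11,11,13,13,14,16,17,18]

Scan for sites:
  WciII (CTAGC, off=5): starts [22, 30, 41, 49, 78, 99, 137, 142, 200] → cuts [27, 35, 46, 54, 83, 104, 142, 147, 205]
  UxaX (GCATG, off=0): starts [36, 54, 72, 91, 150] → cuts [36, 54, 72, 91, 150]
  GruX (GGCTATAA, off=1): starts [12, 160, 177, 205] → cuts [0, 13, 161, 178]
  QalX (TTTAAGC, off=1): starts [63, 84, 108, 118, 125, 186] → cuts [64, 85, 109, 119, 126, 187]

Pooled cuts: [0, 13, 27, 35, 36, 46, 54, 64, 72, 83, 85, 91, 104, 109, 119, 126, 142, 147, 150, 161, 178, 187, 205]

Fragments:
  0→13: 13 bp
  13→27: 14 bp
  27→35: 8 bp
  35→36: 1 bp
  36→46: 10 bp
  46→54: 8 bp
  54→64: 10 bp
  64→72: 8 bp
  72→83: 11 bp
  83→85: 2 bp
  85→91: 6 bp
  91→104: 13 bp
  104→109: 5 bp
  109→119: 10 bp
  119→126: 7 bp
  126→142: 16 bp
  142→147: 5 bp
  147→150: 3 bp
  150→161: 11 bp
  161→178: 17 bp
  178→187: 9 bp
  187→205: 18 bp
  205→0 (wrap): 206-205+0 = 1 bp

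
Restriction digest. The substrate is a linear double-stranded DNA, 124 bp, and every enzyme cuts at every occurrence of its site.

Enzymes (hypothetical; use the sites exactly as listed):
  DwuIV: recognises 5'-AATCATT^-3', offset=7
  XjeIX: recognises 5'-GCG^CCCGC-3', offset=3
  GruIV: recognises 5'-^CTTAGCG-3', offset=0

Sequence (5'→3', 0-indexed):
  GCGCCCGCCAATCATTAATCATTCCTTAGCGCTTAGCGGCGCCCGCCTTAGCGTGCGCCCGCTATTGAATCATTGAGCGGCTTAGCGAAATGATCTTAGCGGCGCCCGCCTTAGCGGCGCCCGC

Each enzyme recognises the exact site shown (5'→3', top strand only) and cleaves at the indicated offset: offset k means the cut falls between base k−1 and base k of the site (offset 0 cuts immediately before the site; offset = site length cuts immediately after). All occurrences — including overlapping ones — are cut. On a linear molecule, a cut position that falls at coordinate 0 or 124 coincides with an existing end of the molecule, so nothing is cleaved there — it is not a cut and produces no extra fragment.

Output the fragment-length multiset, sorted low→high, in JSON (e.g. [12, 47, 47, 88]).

Site scan:
  DwuIV (AATCATT, off=7): starts [9, 16, 67] → cuts [16, 23, 74]
  XjeIX (GCGCCCGC, off=3): starts [0, 38, 54, 101, 116] → cuts [3, 41, 57, 104, 119]
  GruIV (CTTAGCG, off=0): starts [24, 31, 46, 80, 94, 109] → cuts [24, 31, 46, 80, 94, 109]

Pooled cuts: [3, 16, 23, 24, 31, 41, 46, 57, 74, 80, 94, 104, 109, 119]

Fragments:
  [0,3): 3 bp
  [3,16): 13 bp
  [16,23): 7 bp
  [23,24): 1 bp
  [24,31): 7 bp
  [31,41): 10 bp
  [41,46): 5 bp
  [46,57): 11 bp
  [57,74): 17 bp
  [74,80): 6 bp
  [80,94): 14 bp
  [94,104): 10 bp
  [104,109): 5 bp
  [109,119): 10 bp
  [119,124): 5 bp

[1,3,5,5,5,6,7,7,10,10,10,11,13,14,17]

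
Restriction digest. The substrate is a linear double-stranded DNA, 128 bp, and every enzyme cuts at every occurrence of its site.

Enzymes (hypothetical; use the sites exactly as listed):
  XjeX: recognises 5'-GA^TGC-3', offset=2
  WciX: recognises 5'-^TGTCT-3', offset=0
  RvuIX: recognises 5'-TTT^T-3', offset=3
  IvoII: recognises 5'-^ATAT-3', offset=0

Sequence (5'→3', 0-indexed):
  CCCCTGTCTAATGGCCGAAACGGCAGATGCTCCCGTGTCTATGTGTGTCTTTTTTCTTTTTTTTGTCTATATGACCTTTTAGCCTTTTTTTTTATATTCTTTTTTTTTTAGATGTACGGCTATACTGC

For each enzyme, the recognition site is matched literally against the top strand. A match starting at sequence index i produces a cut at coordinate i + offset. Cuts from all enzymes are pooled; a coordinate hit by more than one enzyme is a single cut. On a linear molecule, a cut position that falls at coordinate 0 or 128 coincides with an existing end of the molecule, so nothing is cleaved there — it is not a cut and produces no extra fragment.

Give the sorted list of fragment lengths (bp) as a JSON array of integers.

[1,1,1,1,1,1,1,1,1,1,1,1,1,1,1,1,1,1,4,5,5,7,8,8,9,10,11,20,23]

Per-enzyme occurrences:
  XjeX (GATGC, off=2): starts [25] → cuts [27]
  WciX (TGTCT, off=0): starts [4, 35, 45, 63] → cuts [4, 35, 45, 63]
  RvuIX (TTTT, off=3): starts [49, 50, 51, 56, 57, 58, 59, 60, 76, 84, 85, 86, 87, 88, 89, 99, 100, 101, 102, 103, 104, 105] → cuts [52, 53, 54, 59, 60, 61, 62, 63, 79, 87, 88, 89, 90, 91, 92, 102, 103, 104, 105, 106, 107, 108]
  IvoII (ATAT, off=0): starts [68, 93] → cuts [68, 93]

Pooled cuts: [4, 27, 35, 45, 52, 53, 54, 59, 60, 61, 62, 63, 68, 79, 87, 88, 89, 90, 91, 92, 93, 102, 103, 104, 105, 106, 107, 108]

Fragment lengths:
  [0,4): 4 bp
  [4,27): 23 bp
  [27,35): 8 bp
  [35,45): 10 bp
  [45,52): 7 bp
  [52,53): 1 bp
  [53,54): 1 bp
  [54,59): 5 bp
  [59,60): 1 bp
  [60,61): 1 bp
  [61,62): 1 bp
  [62,63): 1 bp
  [63,68): 5 bp
  [68,79): 11 bp
  [79,87): 8 bp
  [87,88): 1 bp
  [88,89): 1 bp
  [89,90): 1 bp
  [90,91): 1 bp
  [91,92): 1 bp
  [92,93): 1 bp
  [93,102): 9 bp
  [102,103): 1 bp
  [103,104): 1 bp
  [104,105): 1 bp
  [105,106): 1 bp
  [106,107): 1 bp
  [107,108): 1 bp
  [108,128): 20 bp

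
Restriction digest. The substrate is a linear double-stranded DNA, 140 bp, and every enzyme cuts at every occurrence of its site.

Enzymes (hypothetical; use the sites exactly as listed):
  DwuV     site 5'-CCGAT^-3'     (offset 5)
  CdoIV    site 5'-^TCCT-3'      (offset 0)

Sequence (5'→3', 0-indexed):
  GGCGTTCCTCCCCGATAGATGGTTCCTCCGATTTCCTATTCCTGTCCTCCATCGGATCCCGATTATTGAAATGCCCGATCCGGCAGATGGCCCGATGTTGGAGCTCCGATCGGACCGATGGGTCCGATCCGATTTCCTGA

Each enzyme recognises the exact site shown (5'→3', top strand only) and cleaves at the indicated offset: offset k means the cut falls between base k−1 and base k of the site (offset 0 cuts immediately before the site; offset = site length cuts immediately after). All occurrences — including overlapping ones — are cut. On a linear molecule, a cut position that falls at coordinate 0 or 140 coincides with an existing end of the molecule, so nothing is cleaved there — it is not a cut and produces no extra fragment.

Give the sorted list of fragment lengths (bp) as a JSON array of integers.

Site scan:
  DwuV (CCGAT, off=5): starts [11, 27, 58, 74, 91, 105, 114, 123, 128] → cuts [16, 32, 63, 79, 96, 110, 119, 128, 133]
  CdoIV (TCCT, off=0): starts [5, 23, 33, 39, 44, 134] → cuts [5, 23, 33, 39, 44, 134]

All cut coordinates (distinct, sorted): [5, 16, 23, 32, 33, 39, 44, 63, 79, 96, 110, 119, 128, 133, 134]

Fragment lengths:
  [0,5): 5 bp
  [5,16): 11 bp
  [16,23): 7 bp
  [23,32): 9 bp
  [32,33): 1 bp
  [33,39): 6 bp
  [39,44): 5 bp
  [44,63): 19 bp
  [63,79): 16 bp
  [79,96): 17 bp
  [96,110): 14 bp
  [110,119): 9 bp
  [119,128): 9 bp
  [128,133): 5 bp
  [133,134): 1 bp
  [134,140): 6 bp

[1,1,5,5,5,6,6,7,9,9,9,11,14,16,17,19]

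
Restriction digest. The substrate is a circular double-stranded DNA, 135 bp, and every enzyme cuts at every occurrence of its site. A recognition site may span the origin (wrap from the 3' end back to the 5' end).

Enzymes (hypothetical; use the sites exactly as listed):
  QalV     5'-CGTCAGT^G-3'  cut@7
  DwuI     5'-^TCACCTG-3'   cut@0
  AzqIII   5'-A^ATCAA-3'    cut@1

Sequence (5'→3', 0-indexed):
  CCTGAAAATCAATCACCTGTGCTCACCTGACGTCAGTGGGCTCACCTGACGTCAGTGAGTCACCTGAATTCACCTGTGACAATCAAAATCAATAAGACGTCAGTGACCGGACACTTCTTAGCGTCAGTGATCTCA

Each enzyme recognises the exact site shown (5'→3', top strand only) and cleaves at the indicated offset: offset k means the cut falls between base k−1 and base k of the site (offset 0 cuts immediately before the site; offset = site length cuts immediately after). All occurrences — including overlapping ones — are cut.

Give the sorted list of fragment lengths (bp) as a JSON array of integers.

[3,4,4,5,6,10,10,10,12,15,15,17,24]

Scan for sites:
  QalV CGTCAGTG/7: at [30, 49, 97, 121] ⇒ [37, 56, 104, 128]
  DwuI TCACCTG/0: at [12, 22, 41, 59, 69, 132] ⇒ [12, 22, 41, 59, 69, 132]
  AzqIII AATCAA/1: at [6, 80, 86] ⇒ [7, 81, 87]

All cut coordinates (distinct, sorted): [7, 12, 22, 37, 41, 56, 59, 69, 81, 87, 104, 128, 132]

Fragment lengths:
  7→12: 5 bp
  12→22: 10 bp
  22→37: 15 bp
  37→41: 4 bp
  41→56: 15 bp
  56→59: 3 bp
  59→69: 10 bp
  69→81: 12 bp
  81→87: 6 bp
  87→104: 17 bp
  104→128: 24 bp
  128→132: 4 bp
  132→7 (wrap): 135-132+7 = 10 bp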